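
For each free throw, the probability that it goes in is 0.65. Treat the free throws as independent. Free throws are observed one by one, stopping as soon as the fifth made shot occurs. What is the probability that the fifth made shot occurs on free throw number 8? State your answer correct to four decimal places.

0.1741

Y = trial on which the fifth success occurs; negative binomial, r=5, p=0.65.
P(Y=8) = C(7,4) · p^5 · (1−p)^3
= 35 · 0.11603 · 0.042875 = 0.174116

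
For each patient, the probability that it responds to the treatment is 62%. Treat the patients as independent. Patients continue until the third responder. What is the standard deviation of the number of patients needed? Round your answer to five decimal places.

1.72211

Y = total patients until the third success; negative binomial with r=3, p=0.62.
SD(Y) = √[r(1−p)/p²] = √(2.9656608) = 1.7221094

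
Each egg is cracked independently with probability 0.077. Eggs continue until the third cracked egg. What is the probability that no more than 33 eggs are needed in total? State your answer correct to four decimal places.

0.4722

Finishing within 33 eggs ⇔ at least 3 successes in the first 33. With X ~ Binomial(33, 0.077), P(Y ≤ 33) = 1 − P(X ≤ 2).
  k=0: C(33,0)·0.077^0·0.923^33 = 0.071065
  k=1: C(33,1)·0.077^1·0.923^32 = 0.195641
  k=2: C(33,2)·0.077^2·0.923^31 = 0.261137
1 − 0.527843 = 0.472157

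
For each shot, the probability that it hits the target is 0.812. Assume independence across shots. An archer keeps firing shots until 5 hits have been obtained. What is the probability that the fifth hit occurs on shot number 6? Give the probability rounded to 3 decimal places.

0.332

Y = trial on which the fifth success occurs; negative binomial, r=5, p=0.812.
P(Y=6) = C(5,4) · p^5 · (1−p)^1
= 5 · 0.353 · 0.188 = 0.33182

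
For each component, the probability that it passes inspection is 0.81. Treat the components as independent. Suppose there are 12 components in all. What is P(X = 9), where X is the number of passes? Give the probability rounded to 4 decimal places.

0.2265

X ~ Binomial(n=12, p=0.81).
P(X=9) = C(12,9) · p^9 · (1−p)^3
= 220 · 0.15009 · 0.006859 = 0.226490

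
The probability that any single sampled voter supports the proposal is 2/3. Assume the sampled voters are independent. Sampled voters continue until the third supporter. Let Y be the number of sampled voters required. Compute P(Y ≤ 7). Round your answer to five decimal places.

Finishing within 7 sampled voters ⇔ at least 3 successes in the first 7. With X ~ Binomial(7, 0.666667), P(Y ≤ 7) = 1 − P(X ≤ 2).
  k=0: C(7,0)·0.666667^0·0.333333^7 = 0.0004572
  k=1: C(7,1)·0.666667^1·0.333333^6 = 0.0064015
  k=2: C(7,2)·0.666667^2·0.333333^5 = 0.0384088
1 − 0.0452675 = 0.9547325

0.95473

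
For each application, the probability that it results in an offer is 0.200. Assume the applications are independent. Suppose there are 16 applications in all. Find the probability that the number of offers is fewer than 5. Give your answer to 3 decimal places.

X ~ Binomial(16, 0.20); P(X ≤ 4) = Σ C(16,k) p^k (1−p)^(16−k) over k:
  k=0: C(16,0)·0.20^0·0.80^16 = 0.02815
  k=1: C(16,1)·0.20^1·0.80^15 = 0.11259
  k=2: C(16,2)·0.20^2·0.80^14 = 0.21111
  k=3: C(16,3)·0.20^3·0.80^13 = 0.24629
  k=4: C(16,4)·0.20^4·0.80^12 = 0.20011
Total = 0.79825

0.798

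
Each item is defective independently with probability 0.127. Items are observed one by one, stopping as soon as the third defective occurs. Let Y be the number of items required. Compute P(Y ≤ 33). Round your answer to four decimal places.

Finishing within 33 items ⇔ at least 3 successes in the first 33. With X ~ Binomial(33, 0.127), P(Y ≤ 33) = 1 − P(X ≤ 2).
  k=0: C(33,0)·0.127^0·0.873^33 = 0.011310
  k=1: C(33,1)·0.127^1·0.873^32 = 0.054297
  k=2: C(33,2)·0.127^2·0.873^31 = 0.126381
1 − 0.191988 = 0.808012

0.8080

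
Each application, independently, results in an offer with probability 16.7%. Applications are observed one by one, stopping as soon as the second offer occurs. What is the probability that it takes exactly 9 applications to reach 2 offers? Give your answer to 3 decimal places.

Y = trial on which the second success occurs; negative binomial, r=2, p=0.167.
P(Y=9) = C(8,1) · p^2 · (1−p)^7
= 8 · 0.027889 · 0.2783 = 0.06209

0.062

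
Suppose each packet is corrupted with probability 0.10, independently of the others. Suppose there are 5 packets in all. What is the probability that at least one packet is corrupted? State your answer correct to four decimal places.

0.4095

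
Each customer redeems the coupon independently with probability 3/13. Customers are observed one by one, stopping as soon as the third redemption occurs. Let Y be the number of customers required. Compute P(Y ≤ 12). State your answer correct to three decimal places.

0.548

Finishing within 12 customers ⇔ at least 3 successes in the first 12. With X ~ Binomial(12, 0.230769), P(Y ≤ 12) = 1 − P(X ≤ 2).
  k=0: C(12,0)·0.230769^0·0.769231^12 = 0.04292
  k=1: C(12,1)·0.230769^1·0.769231^11 = 0.15452
  k=2: C(12,2)·0.230769^2·0.769231^10 = 0.25496
1 − 0.45240 = 0.54760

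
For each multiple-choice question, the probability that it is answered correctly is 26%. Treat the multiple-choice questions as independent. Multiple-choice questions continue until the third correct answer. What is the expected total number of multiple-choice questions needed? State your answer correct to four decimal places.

Y = total multiple-choice questions until the third success; negative binomial with r=3, p=0.26.
E[Y] = r / p = 3 / 0.26 = 11.538462

11.5385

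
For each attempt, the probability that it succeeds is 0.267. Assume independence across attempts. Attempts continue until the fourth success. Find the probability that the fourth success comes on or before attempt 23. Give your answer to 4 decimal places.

Finishing within 23 attempts ⇔ at least 4 successes in the first 23. With X ~ Binomial(23, 0.267), P(Y ≤ 23) = 1 − P(X ≤ 3).
  k=0: C(23,0)·0.267^0·0.733^23 = 0.000790
  k=1: C(23,1)·0.267^1·0.733^22 = 0.006615
  k=2: C(23,2)·0.267^2·0.733^21 = 0.026505
  k=3: C(23,3)·0.267^3·0.733^20 = 0.067582
1 − 0.101492 = 0.898508

0.8985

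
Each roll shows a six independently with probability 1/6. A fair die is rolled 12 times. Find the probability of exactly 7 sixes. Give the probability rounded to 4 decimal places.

0.0011

X ~ Binomial(n=12, p=0.166667).
P(X=7) = C(12,7) · p^7 · (1−p)^5
= 792 · 3.5722e-06 · 0.40188 = 0.001137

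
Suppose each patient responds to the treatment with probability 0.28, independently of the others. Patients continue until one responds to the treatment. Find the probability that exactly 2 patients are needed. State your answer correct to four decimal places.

Geometric (trials to first success), p = 0.28.
P(Y = 2) = (1−p)^1 · p = 0.72 · 0.28 = 0.201600

0.2016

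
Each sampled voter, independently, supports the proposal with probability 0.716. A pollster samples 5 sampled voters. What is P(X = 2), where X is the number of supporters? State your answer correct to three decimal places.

0.117

X ~ Binomial(n=5, p=0.716).
P(X=2) = C(5,2) · p^2 · (1−p)^3
= 10 · 0.51266 · 0.022906 = 0.11743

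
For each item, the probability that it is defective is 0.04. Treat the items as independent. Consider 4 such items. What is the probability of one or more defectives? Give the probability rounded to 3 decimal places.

P(at least one) = 1 − P(none) = 1 − (1 − 0.04)^4
= 1 − 0.84935 = 0.15065

0.151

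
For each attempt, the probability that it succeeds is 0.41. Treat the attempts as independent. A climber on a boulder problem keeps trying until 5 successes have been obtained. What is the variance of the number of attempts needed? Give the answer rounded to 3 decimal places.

17.549

Y = total attempts until the fifth success; negative binomial with r=5, p=0.41.
Var(Y) = r(1−p)/p² = 5·0.59 / 0.41² = 17.54908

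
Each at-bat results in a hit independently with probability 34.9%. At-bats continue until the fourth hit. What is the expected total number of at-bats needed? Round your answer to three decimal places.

11.461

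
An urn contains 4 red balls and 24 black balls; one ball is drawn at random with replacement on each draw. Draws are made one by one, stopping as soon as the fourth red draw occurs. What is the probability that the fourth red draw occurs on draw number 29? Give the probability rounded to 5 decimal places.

Y = trial on which the fourth success occurs; negative binomial, r=4, p=0.142857.
P(Y=29) = C(28,3) · p^4 · (1−p)^25
= 3276 · 0.00041649 · 0.0212 = 0.0289256

0.02893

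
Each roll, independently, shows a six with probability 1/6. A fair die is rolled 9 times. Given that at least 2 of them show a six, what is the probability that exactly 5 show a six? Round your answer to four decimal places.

X ~ Binomial(9, 0.166667). Want P(X=5 | X≥2) = P(X=5) / P(X≥2).
P(X=5) = C(9,5)·0.166667^5·0.833333^4 = 0.007814
P(X≥2) = 1 − 0.193807 − 0.348852 = 0.457341
Ratio = 0.007814 / 0.457341 = 0.017086

0.0171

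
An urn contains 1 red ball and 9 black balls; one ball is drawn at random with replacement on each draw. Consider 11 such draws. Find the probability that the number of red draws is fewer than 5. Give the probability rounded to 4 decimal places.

0.9972

X ~ Binomial(11, 0.10); P(X ≤ 4) = Σ C(11,k) p^k (1−p)^(11−k) over k:
  k=0: C(11,0)·0.10^0·0.90^11 = 0.313811
  k=1: C(11,1)·0.10^1·0.90^10 = 0.383546
  k=2: C(11,2)·0.10^2·0.90^9 = 0.213081
  k=3: C(11,3)·0.10^3·0.90^8 = 0.071027
  k=4: C(11,4)·0.10^4·0.90^7 = 0.015784
Total = 0.997249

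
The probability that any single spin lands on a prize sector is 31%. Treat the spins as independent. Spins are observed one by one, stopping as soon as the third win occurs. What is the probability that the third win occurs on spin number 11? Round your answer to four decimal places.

0.0689

Y = trial on which the third success occurs; negative binomial, r=3, p=0.31.
P(Y=11) = C(10,2) · p^3 · (1−p)^8
= 45 · 0.029791 · 0.05138 = 0.068880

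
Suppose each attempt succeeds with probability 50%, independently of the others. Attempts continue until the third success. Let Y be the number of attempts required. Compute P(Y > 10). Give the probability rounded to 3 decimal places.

Needing more than 10 attempts ⇔ fewer than 3 successes in the first 10. With X ~ Binomial(10, 0.50), P(Y > 10) = P(X ≤ 2).
  k=0: C(10,0)·0.50^0·0.50^10 = 0.00098
  k=1: C(10,1)·0.50^1·0.50^9 = 0.00977
  k=2: C(10,2)·0.50^2·0.50^8 = 0.04395
P(X ≤ 2) = 0.05469

0.055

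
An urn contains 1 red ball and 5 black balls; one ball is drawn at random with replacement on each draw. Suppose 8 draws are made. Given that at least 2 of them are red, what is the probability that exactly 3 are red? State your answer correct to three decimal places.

0.264

X ~ Binomial(8, 0.166667). Want P(X=3 | X≥2) = P(X=3) / P(X≥2).
P(X=3) = C(8,3)·0.166667^3·0.833333^5 = 0.10419
P(X≥2) = 1 − 0.23257 − 0.37211 = 0.39532
Ratio = 0.10419 / 0.39532 = 0.26356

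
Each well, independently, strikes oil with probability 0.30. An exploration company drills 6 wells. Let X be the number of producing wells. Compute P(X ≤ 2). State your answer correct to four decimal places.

0.7443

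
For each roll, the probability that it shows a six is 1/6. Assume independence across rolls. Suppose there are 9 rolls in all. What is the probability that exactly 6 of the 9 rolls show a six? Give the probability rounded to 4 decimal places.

X ~ Binomial(n=9, p=0.166667).
P(X=6) = C(9,6) · p^6 · (1−p)^3
= 84 · 2.1433e-05 · 0.5787 = 0.001042

0.0010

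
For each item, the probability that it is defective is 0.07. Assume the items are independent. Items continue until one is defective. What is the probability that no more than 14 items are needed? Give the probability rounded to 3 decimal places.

0.638

Y = number of items to the first success; geometric, p = 0.07.
P(Y ≤ 14) = 1 − (1−p)^14 = 1 − 0.36204 = 0.63796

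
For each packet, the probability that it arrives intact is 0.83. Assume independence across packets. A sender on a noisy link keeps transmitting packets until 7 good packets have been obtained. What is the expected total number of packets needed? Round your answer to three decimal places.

8.434

Y = total packets until the seventh success; negative binomial with r=7, p=0.83.
E[Y] = r / p = 7 / 0.83 = 8.43373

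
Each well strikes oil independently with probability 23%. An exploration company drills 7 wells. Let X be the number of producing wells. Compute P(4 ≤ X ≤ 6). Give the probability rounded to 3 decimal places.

0.054

X ~ Binomial(7, 0.23); P(4 ≤ X ≤ 6) = Σ C(7,k) p^k (1−p)^(7−k) over k:
  k=4: C(7,4)·0.23^4·0.77^3 = 0.04471
  k=5: C(7,5)·0.23^5·0.77^2 = 0.00801
  k=6: C(7,6)·0.23^6·0.77^1 = 0.00080
Total = 0.05353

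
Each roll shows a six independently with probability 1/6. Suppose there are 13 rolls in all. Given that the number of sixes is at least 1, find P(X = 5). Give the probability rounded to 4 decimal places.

0.0425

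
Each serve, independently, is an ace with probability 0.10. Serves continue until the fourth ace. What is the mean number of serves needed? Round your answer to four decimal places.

Y = total serves until the fourth success; negative binomial with r=4, p=0.10.
E[Y] = r / p = 4 / 0.10 = 40.000000

40.0000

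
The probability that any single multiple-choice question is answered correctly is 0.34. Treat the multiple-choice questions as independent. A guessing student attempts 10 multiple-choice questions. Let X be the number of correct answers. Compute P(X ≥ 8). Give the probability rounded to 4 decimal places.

0.0039

X ~ Binomial(10, 0.34); P(X ≥ 8) = Σ C(10,k) p^k (1−p)^(10−k) over k:
  k=8: C(10,8)·0.34^8·0.66^2 = 0.003501
  k=9: C(10,9)·0.34^9·0.66^1 = 0.000401
  k=10: C(10,10)·0.34^10·0.66^0 = 0.000021
Total = 0.003922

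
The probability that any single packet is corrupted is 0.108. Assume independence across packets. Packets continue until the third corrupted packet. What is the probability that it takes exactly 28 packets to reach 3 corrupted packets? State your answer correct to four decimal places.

Y = trial on which the third success occurs; negative binomial, r=3, p=0.108.
P(Y=28) = C(27,2) · p^3 · (1−p)^25
= 351 · 0.0012597 · 0.057428 = 0.025392

0.0254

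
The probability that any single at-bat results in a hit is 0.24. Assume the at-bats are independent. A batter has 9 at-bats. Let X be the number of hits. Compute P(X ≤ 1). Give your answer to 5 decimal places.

0.32501

X ~ Binomial(9, 0.24); P(X ≤ 1) = Σ C(9,k) p^k (1−p)^(9−k) over k:
  k=0: C(9,0)·0.24^0·0.76^9 = 0.0845906
  k=1: C(9,1)·0.24^1·0.76^8 = 0.2404155
Total = 0.3250062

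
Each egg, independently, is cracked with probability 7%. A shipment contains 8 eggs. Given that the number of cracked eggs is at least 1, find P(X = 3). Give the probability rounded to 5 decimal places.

0.03034

X ~ Binomial(8, 0.07). Want P(X=3 | X≥1) = P(X=3) / P(X≥1).
P(X=3) = C(8,3)·0.07^3·0.93^5 = 0.0133628
P(X≥1) = 1 − 0.5595818 = 0.4404182
Ratio = 0.0133628 / 0.4404182 = 0.0303411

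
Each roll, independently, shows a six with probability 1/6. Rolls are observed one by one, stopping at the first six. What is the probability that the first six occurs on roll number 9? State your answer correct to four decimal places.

0.0388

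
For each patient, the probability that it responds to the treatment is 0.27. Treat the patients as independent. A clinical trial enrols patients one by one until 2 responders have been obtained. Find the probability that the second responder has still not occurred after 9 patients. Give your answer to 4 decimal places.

0.2548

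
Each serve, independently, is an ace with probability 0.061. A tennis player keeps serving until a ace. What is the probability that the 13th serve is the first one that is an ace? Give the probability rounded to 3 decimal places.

0.029

Geometric (trials to first success), p = 0.061.
P(Y = 13) = (1−p)^12 · p = 0.46988 · 0.061 = 0.02866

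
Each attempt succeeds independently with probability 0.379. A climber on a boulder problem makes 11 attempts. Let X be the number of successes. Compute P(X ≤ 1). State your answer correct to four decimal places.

0.0409

X ~ Binomial(11, 0.379); P(X ≤ 1) = Σ C(11,k) p^k (1−p)^(11−k) over k:
  k=0: C(11,0)·0.379^0·0.621^11 = 0.005297
  k=1: C(11,1)·0.379^1·0.621^10 = 0.035559
Total = 0.040856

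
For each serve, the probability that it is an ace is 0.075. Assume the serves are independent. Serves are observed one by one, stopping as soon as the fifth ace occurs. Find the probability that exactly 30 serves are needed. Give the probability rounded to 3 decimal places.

Y = trial on which the fifth success occurs; negative binomial, r=5, p=0.075.
P(Y=30) = C(29,4) · p^5 · (1−p)^25
= 23751 · 2.373e-06 · 0.14241 = 0.00803

0.008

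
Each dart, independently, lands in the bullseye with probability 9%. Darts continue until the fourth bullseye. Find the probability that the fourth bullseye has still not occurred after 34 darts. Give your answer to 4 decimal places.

0.6333

Needing more than 34 darts ⇔ fewer than 4 successes in the first 34. With X ~ Binomial(34, 0.09), P(Y > 34) = P(X ≤ 3).
  k=0: C(34,0)·0.09^0·0.91^34 = 0.040496
  k=1: C(34,1)·0.09^1·0.91^33 = 0.136172
  k=2: C(34,2)·0.09^2·0.91^32 = 0.222215
  k=3: C(34,3)·0.09^3·0.91^31 = 0.234424
P(X ≤ 3) = 0.633306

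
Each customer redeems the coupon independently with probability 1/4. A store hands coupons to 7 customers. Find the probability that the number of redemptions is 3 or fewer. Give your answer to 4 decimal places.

X ~ Binomial(7, 0.25); P(X ≤ 3) = Σ C(7,k) p^k (1−p)^(7−k) over k:
  k=0: C(7,0)·0.25^0·0.75^7 = 0.133484
  k=1: C(7,1)·0.25^1·0.75^6 = 0.311462
  k=2: C(7,2)·0.25^2·0.75^5 = 0.311462
  k=3: C(7,3)·0.25^3·0.75^4 = 0.173035
Total = 0.929443

0.9294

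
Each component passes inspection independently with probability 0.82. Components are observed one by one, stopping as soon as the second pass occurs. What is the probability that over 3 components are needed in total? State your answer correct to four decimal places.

Needing more than 3 components ⇔ fewer than 2 successes in the first 3. With X ~ Binomial(3, 0.82), P(Y > 3) = P(X ≤ 1).
  k=0: C(3,0)·0.82^0·0.18^3 = 0.005832
  k=1: C(3,1)·0.82^1·0.18^2 = 0.079704
P(X ≤ 1) = 0.085536

0.0855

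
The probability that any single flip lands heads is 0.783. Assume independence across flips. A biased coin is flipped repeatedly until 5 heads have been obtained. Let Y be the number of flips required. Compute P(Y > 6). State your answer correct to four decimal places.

0.3864

Needing more than 6 flips ⇔ fewer than 5 successes in the first 6. With X ~ Binomial(6, 0.783), P(Y > 6) = P(X ≤ 4).
  k=0: C(6,0)·0.783^0·0.217^6 = 0.000104
  k=1: C(6,1)·0.783^1·0.217^5 = 0.002261
  k=2: C(6,2)·0.783^2·0.217^4 = 0.020392
  k=3: C(6,3)·0.783^3·0.217^3 = 0.098106
  k=4: C(6,4)·0.783^4·0.217^2 = 0.265496
P(X ≤ 4) = 0.386358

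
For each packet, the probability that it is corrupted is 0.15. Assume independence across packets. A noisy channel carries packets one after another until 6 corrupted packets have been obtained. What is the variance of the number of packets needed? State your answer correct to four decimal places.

Y = total packets until the sixth success; negative binomial with r=6, p=0.15.
Var(Y) = r(1−p)/p² = 6·0.85 / 0.15² = 226.666667

226.6667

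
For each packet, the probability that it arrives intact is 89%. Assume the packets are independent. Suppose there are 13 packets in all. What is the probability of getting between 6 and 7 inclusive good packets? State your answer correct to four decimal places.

X ~ Binomial(13, 0.89); P(6 ≤ X ≤ 7) = Σ C(13,k) p^k (1−p)^(13−k) over k:
  k=6: C(13,6)·0.89^6·0.11^7 = 0.000166
  k=7: C(13,7)·0.89^7·0.11^6 = 0.001345
Total = 0.001511

0.0015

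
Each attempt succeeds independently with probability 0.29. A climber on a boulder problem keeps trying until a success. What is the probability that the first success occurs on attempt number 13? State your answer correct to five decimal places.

Geometric (trials to first success), p = 0.29.
P(Y = 13) = (1−p)^12 · p = 0.01641 · 0.29 = 0.0047588

0.00476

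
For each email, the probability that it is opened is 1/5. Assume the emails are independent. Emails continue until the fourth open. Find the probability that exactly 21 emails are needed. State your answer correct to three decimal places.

0.041

Y = trial on which the fourth success occurs; negative binomial, r=4, p=0.20.
P(Y=21) = C(20,3) · p^4 · (1−p)^17
= 1140 · 0.0016 · 0.022518 = 0.04107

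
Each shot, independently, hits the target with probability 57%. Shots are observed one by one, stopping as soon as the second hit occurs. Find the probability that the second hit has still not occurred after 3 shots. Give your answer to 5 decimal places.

Needing more than 3 shots ⇔ fewer than 2 successes in the first 3. With X ~ Binomial(3, 0.57), P(Y > 3) = P(X ≤ 1).
  k=0: C(3,0)·0.57^0·0.43^3 = 0.0795070
  k=1: C(3,1)·0.57^1·0.43^2 = 0.3161790
P(X ≤ 1) = 0.3956860

0.39569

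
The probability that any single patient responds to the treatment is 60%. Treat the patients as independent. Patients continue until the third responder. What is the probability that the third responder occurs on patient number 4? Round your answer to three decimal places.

Y = trial on which the third success occurs; negative binomial, r=3, p=0.60.
P(Y=4) = C(3,2) · p^3 · (1−p)^1
= 3 · 0.216 · 0.4 = 0.25920

0.259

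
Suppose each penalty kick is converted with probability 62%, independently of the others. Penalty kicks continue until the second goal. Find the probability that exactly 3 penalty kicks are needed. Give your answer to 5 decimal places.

0.29214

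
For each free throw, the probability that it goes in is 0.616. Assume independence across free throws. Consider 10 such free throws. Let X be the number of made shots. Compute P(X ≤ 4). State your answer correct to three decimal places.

0.141

X ~ Binomial(10, 0.616); P(X ≤ 4) = Σ C(10,k) p^k (1−p)^(10−k) over k:
  k=0: C(10,0)·0.616^0·0.384^10 = 0.00007
  k=1: C(10,1)·0.616^1·0.384^9 = 0.00112
  k=2: C(10,2)·0.616^2·0.384^8 = 0.00807
  k=3: C(10,3)·0.616^3·0.384^7 = 0.03453
  k=4: C(10,4)·0.616^4·0.384^6 = 0.09695
Total = 0.14074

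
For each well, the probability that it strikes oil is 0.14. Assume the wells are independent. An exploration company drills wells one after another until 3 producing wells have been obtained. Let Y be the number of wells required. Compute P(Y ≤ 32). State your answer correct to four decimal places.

Finishing within 32 wells ⇔ at least 3 successes in the first 32. With X ~ Binomial(32, 0.14), P(Y ≤ 32) = 1 − P(X ≤ 2).
  k=0: C(32,0)·0.14^0·0.86^32 = 0.008016
  k=1: C(32,1)·0.14^1·0.86^31 = 0.041757
  k=2: C(32,2)·0.14^2·0.86^30 = 0.105364
1 − 0.155137 = 0.844863

0.8449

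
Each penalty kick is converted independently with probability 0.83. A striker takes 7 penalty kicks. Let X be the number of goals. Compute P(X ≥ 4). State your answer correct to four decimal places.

0.9811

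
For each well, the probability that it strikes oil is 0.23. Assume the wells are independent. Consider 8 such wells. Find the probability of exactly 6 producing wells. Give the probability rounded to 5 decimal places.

X ~ Binomial(n=8, p=0.23).
P(X=6) = C(8,6) · p^6 · (1−p)^2
= 28 · 0.00014804 · 0.5929 = 0.0024576

0.00246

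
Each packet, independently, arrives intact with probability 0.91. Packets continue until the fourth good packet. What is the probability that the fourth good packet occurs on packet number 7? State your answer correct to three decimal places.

0.010

Y = trial on which the fourth success occurs; negative binomial, r=4, p=0.91.
P(Y=7) = C(6,3) · p^4 · (1−p)^3
= 20 · 0.68575 · 0.000729 = 0.01000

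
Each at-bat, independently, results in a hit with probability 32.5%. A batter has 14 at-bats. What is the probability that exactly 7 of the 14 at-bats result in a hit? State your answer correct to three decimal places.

X ~ Binomial(n=14, p=0.325).
P(X=7) = C(14,7) · p^7 · (1−p)^7
= 3432 · 0.00038299 · 0.063845 = 0.08392

0.084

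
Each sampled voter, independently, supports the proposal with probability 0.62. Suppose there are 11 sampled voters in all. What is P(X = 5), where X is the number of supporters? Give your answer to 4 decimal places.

X ~ Binomial(n=11, p=0.62).
P(X=5) = C(11,5) · p^5 · (1−p)^6
= 462 · 0.091613 · 0.0030109 = 0.127439

0.1274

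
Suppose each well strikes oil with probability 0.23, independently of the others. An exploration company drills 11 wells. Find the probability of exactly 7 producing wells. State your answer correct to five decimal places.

0.00395

X ~ Binomial(n=11, p=0.23).
P(X=7) = C(11,7) · p^7 · (1−p)^4
= 330 · 3.4048e-05 · 0.35153 = 0.0039498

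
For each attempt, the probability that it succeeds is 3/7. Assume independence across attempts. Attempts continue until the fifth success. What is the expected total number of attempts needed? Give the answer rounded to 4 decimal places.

Y = total attempts until the fifth success; negative binomial with r=5, p=0.428571.
E[Y] = r / p = 5 / 0.428571 = 11.666667

11.6667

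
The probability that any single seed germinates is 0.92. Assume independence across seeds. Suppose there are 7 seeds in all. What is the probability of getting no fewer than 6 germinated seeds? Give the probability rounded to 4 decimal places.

0.8974

X ~ Binomial(7, 0.92); P(X ≥ 6) = Σ C(7,k) p^k (1−p)^(7−k) over k:
  k=6: C(7,6)·0.92^6·0.08^1 = 0.339559
  k=7: C(7,7)·0.92^7·0.08^0 = 0.557847
Total = 0.897405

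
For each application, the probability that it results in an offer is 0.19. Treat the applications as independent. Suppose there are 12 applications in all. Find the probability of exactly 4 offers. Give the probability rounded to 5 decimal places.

0.11954

X ~ Binomial(n=12, p=0.19).
P(X=4) = C(12,4) · p^4 · (1−p)^8
= 495 · 0.0013032 · 0.1853 = 0.1195363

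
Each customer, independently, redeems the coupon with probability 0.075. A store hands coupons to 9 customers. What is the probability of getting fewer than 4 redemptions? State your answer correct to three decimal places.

X ~ Binomial(9, 0.075); P(X ≤ 3) = Σ C(9,k) p^k (1−p)^(9−k) over k:
  k=0: C(9,0)·0.075^0·0.925^9 = 0.49576
  k=1: C(9,1)·0.075^1·0.925^8 = 0.36177
  k=2: C(9,2)·0.075^2·0.925^7 = 0.11733
  k=3: C(9,3)·0.075^3·0.925^6 = 0.02220
Total = 0.99707

0.997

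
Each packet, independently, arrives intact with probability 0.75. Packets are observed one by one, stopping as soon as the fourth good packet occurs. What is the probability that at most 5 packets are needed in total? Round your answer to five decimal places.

0.63281

Finishing within 5 packets ⇔ at least 4 successes in the first 5. With X ~ Binomial(5, 0.75), P(Y ≤ 5) = 1 − P(X ≤ 3).
  k=0: C(5,0)·0.75^0·0.25^5 = 0.0009766
  k=1: C(5,1)·0.75^1·0.25^4 = 0.0146484
  k=2: C(5,2)·0.75^2·0.25^3 = 0.0878906
  k=3: C(5,3)·0.75^3·0.25^2 = 0.2636719
1 − 0.3671875 = 0.6328125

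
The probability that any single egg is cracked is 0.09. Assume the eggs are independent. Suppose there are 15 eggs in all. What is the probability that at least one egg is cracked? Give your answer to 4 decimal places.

0.7570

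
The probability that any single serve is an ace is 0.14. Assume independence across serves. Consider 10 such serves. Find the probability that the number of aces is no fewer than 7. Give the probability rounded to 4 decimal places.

0.0001

X ~ Binomial(10, 0.14); P(X ≥ 7) = Σ C(10,k) p^k (1−p)^(10−k) over k:
  k=7: C(10,7)·0.14^7·0.86^3 = 0.000080
  k=8: C(10,8)·0.14^8·0.86^2 = 0.000005
  k=9: C(10,9)·0.14^9·0.86^1 = 0.000000
  k=10: C(10,10)·0.14^10·0.86^0 = 0.000000
Total = 0.000086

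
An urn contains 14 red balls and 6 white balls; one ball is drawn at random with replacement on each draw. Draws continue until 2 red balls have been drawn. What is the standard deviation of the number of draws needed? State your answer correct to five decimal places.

1.10657

Y = total draws until the second success; negative binomial with r=2, p=0.70.
SD(Y) = √[r(1−p)/p²] = √(1.2244898) = 1.1065667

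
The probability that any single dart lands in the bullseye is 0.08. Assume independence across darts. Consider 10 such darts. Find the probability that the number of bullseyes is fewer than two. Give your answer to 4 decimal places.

X ~ Binomial(10, 0.08); P(X ≤ 1) = Σ C(10,k) p^k (1−p)^(10−k) over k:
  k=0: C(10,0)·0.08^0·0.92^10 = 0.434388
  k=1: C(10,1)·0.08^1·0.92^9 = 0.377729
Total = 0.812118

0.8121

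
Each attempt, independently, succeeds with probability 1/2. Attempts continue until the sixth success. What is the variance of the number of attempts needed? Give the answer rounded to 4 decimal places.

12.0000

Y = total attempts until the sixth success; negative binomial with r=6, p=0.50.
Var(Y) = r(1−p)/p² = 6·0.50 / 0.50² = 12.000000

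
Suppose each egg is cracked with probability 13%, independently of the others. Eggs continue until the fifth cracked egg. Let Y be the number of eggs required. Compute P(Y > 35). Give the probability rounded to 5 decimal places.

Needing more than 35 eggs ⇔ fewer than 5 successes in the first 35. With X ~ Binomial(35, 0.13), P(Y > 35) = P(X ≤ 4).
  k=0: C(35,0)·0.13^0·0.87^35 = 0.0076414
  k=1: C(35,1)·0.13^1·0.87^34 = 0.0399637
  k=2: C(35,2)·0.13^2·0.87^33 = 0.1015171
  k=3: C(35,3)·0.13^3·0.87^32 = 0.1668614
  k=4: C(35,4)·0.13^4·0.87^31 = 0.1994665
P(X ≤ 4) = 0.5154500

0.51545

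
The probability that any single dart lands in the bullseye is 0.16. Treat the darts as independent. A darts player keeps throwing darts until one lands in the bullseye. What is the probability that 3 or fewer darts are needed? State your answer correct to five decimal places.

0.40730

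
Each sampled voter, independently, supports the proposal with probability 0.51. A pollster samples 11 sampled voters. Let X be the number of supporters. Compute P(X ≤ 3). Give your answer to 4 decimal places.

X ~ Binomial(11, 0.51); P(X ≤ 3) = Σ C(11,k) p^k (1−p)^(11−k) over k:
  k=0: C(11,0)·0.51^0·0.49^11 = 0.000391
  k=1: C(11,1)·0.51^1·0.49^10 = 0.004476
  k=2: C(11,2)·0.51^2·0.49^9 = 0.023295
  k=3: C(11,3)·0.51^3·0.49^8 = 0.072738
Total = 0.100901

0.1009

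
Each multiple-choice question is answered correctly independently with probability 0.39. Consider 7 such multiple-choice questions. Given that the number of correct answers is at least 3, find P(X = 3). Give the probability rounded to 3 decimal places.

X ~ Binomial(7, 0.39). Want P(X=3 | X≥3) = P(X=3) / P(X≥3).
P(X=3) = C(7,3)·0.39^3·0.61^4 = 0.28746
P(X≥3) = 1 − 0.03143 − 0.14065 − 0.26977 = 0.55815
Ratio = 0.28746 / 0.55815 = 0.51503

0.515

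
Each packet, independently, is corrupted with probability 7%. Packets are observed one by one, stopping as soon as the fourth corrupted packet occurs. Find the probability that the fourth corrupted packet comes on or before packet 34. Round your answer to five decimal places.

Finishing within 34 packets ⇔ at least 4 successes in the first 34. With X ~ Binomial(34, 0.07), P(Y ≤ 34) = 1 − P(X ≤ 3).
  k=0: C(34,0)·0.07^0·0.93^34 = 0.0848048
  k=1: C(34,1)·0.07^1·0.93^33 = 0.2170272
  k=2: C(34,2)·0.07^2·0.93^32 = 0.2695338
  k=3: C(34,3)·0.07^3·0.93^31 = 0.2163999
1 − 0.7877658 = 0.2122342

0.21223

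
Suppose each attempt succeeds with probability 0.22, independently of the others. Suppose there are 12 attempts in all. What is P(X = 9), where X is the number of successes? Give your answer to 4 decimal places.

0.0001

X ~ Binomial(n=12, p=0.22).
P(X=9) = C(12,9) · p^9 · (1−p)^3
= 220 · 1.2073e-06 · 0.47455 = 0.000126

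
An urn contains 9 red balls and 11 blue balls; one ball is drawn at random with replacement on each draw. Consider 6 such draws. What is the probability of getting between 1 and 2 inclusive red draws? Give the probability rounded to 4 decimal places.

X ~ Binomial(6, 0.45); P(1 ≤ X ≤ 2) = Σ C(6,k) p^k (1−p)^(6−k) over k:
  k=1: C(6,1)·0.45^1·0.55^5 = 0.135887
  k=2: C(6,2)·0.45^2·0.55^4 = 0.277950
Total = 0.413837

0.4138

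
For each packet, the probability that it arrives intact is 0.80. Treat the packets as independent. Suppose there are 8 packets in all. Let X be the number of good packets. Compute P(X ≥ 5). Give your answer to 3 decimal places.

0.944

X ~ Binomial(8, 0.80); P(X ≥ 5) = Σ C(8,k) p^k (1−p)^(8−k) over k:
  k=5: C(8,5)·0.80^5·0.20^3 = 0.14680
  k=6: C(8,6)·0.80^6·0.20^2 = 0.29360
  k=7: C(8,7)·0.80^7·0.20^1 = 0.33554
  k=8: C(8,8)·0.80^8·0.20^0 = 0.16777
Total = 0.94372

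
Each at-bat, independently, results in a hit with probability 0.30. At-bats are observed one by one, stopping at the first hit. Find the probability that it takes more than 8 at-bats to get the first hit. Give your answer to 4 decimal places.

0.0576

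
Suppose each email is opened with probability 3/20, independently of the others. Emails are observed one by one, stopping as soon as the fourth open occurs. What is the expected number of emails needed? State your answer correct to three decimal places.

26.667

Y = total emails until the fourth success; negative binomial with r=4, p=0.15.
E[Y] = r / p = 4 / 0.15 = 26.66667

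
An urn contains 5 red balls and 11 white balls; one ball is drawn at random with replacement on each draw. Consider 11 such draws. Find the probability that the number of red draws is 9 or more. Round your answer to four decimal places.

0.0008

X ~ Binomial(11, 0.3125); P(X ≥ 9) = Σ C(11,k) p^k (1−p)^(11−k) over k:
  k=9: C(11,9)·0.3125^9·0.6875^2 = 0.000739
  k=10: C(11,10)·0.3125^10·0.6875^1 = 0.000067
  k=11: C(11,11)·0.3125^11·0.6875^0 = 0.000003
Total = 0.000809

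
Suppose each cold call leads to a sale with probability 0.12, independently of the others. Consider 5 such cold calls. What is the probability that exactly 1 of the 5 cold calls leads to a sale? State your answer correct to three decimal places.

0.360

X ~ Binomial(n=5, p=0.12).
P(X=1) = C(5,1) · p^1 · (1−p)^4
= 5 · 0.12 · 0.5997 = 0.35982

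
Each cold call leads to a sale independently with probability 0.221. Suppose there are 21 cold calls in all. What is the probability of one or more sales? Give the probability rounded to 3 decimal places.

0.995

P(at least one) = 1 − P(none) = 1 − (1 − 0.221)^21
= 1 − 0.00528 = 0.99472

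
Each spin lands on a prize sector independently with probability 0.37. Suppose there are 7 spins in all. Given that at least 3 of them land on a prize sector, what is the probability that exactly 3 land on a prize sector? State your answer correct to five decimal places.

0.54402

X ~ Binomial(7, 0.37). Want P(X=3 | X≥3) = P(X=3) / P(X≥3).
P(X=3) = C(7,3)·0.37^3·0.63^4 = 0.2792772
P(X≥3) = 1 − 0.0393898 − 0.1619359 − 0.2853156 = 0.5133587
Ratio = 0.2792772 / 0.5133587 = 0.5440195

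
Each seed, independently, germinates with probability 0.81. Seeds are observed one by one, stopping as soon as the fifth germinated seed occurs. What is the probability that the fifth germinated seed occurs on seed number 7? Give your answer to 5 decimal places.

Y = trial on which the fifth success occurs; negative binomial, r=5, p=0.81.
P(Y=7) = C(6,4) · p^5 · (1−p)^2
= 15 · 0.34868 · 0.0361 = 0.1888094

0.18881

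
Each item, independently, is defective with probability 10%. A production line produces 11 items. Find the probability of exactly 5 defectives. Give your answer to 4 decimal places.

X ~ Binomial(n=11, p=0.10).
P(X=5) = C(11,5) · p^5 · (1−p)^6
= 462 · 1e-05 · 0.53144 = 0.002455

0.0025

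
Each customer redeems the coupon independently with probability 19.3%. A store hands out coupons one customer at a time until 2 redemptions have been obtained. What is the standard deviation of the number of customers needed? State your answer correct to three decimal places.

6.583

Y = total customers until the second success; negative binomial with r=2, p=0.193.
SD(Y) = √[r(1−p)/p²] = √(43.33002) = 6.58255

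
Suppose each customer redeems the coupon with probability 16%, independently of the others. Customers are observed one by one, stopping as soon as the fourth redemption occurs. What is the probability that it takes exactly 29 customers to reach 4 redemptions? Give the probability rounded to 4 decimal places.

Y = trial on which the fourth success occurs; negative binomial, r=4, p=0.16.
P(Y=29) = C(28,3) · p^4 · (1−p)^25
= 3276 · 0.00065536 · 0.012793 = 0.027467

0.0275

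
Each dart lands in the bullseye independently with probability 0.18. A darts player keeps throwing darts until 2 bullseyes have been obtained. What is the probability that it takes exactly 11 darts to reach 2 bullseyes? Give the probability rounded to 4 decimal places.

Y = trial on which the second success occurs; negative binomial, r=2, p=0.18.
P(Y=11) = C(10,1) · p^2 · (1−p)^9
= 10 · 0.0324 · 0.16762 = 0.054309

0.0543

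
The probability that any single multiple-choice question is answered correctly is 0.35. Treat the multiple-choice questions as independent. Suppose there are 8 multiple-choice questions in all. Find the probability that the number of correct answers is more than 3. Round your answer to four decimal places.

0.2936

X ~ Binomial(8, 0.35); P(X ≥ 4) = Σ C(8,k) p^k (1−p)^(8−k) over k:
  k=4: C(8,4)·0.35^4·0.65^4 = 0.187510
  k=5: C(8,5)·0.35^5·0.65^3 = 0.080773
  k=6: C(8,6)·0.35^6·0.65^2 = 0.021747
  k=7: C(8,7)·0.35^7·0.65^1 = 0.003346
  k=8: C(8,8)·0.35^8·0.65^0 = 0.000225
Total = 0.293601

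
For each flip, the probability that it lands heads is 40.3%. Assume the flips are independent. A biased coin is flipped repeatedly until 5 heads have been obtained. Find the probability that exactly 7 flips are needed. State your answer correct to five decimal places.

Y = trial on which the fifth success occurs; negative binomial, r=5, p=0.403.
P(Y=7) = C(6,4) · p^5 · (1−p)^2
= 15 · 0.01063 · 0.35641 = 0.0568284

0.05683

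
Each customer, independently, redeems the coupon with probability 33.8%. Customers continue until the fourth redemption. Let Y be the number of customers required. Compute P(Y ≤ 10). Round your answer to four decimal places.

Finishing within 10 customers ⇔ at least 4 successes in the first 10. With X ~ Binomial(10, 0.338), P(Y ≤ 10) = 1 − P(X ≤ 3).
  k=0: C(10,0)·0.338^0·0.662^10 = 0.016165
  k=1: C(10,1)·0.338^1·0.662^9 = 0.082535
  k=2: C(10,2)·0.338^2·0.662^8 = 0.189631
  k=3: C(10,3)·0.338^3·0.662^7 = 0.258189
1 − 0.546520 = 0.453480

0.4535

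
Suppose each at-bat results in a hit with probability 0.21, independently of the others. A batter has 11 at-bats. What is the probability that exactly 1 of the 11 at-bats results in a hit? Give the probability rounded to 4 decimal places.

X ~ Binomial(n=11, p=0.21).
P(X=1) = C(11,1) · p^1 · (1−p)^10
= 11 · 0.21 · 0.094683 = 0.218717

0.2187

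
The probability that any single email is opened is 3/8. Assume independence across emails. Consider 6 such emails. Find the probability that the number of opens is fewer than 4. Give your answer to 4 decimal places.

X ~ Binomial(6, 0.375); P(X ≤ 3) = Σ C(6,k) p^k (1−p)^(6−k) over k:
  k=0: C(6,0)·0.375^0·0.625^6 = 0.059605
  k=1: C(6,1)·0.375^1·0.625^5 = 0.214577
  k=2: C(6,2)·0.375^2·0.625^4 = 0.321865
  k=3: C(6,3)·0.375^3·0.625^3 = 0.257492
Total = 0.853539

0.8535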